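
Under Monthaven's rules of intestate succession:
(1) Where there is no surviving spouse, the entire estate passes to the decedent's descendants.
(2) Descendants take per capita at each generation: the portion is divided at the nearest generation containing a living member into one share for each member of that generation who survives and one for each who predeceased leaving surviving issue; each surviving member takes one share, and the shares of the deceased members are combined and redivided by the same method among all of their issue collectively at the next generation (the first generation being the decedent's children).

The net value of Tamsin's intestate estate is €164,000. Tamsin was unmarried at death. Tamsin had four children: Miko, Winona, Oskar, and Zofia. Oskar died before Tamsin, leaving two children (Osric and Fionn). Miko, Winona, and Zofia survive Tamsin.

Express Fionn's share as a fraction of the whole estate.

Fionn receives 1/8 of the estate.

The entire €164,000 passes to the descendants.
That amount (€164,000) is divided at the children's generation into 4 shares of €41,000. Miko, Winona, and Zofia each take €41,000. The remaining share for the deceased Oskar (€41,000) is carried to the next generation.
That pool (€41,000) is divided at the grandchildren's generation equally among Osric and Fionn: €20,500 each.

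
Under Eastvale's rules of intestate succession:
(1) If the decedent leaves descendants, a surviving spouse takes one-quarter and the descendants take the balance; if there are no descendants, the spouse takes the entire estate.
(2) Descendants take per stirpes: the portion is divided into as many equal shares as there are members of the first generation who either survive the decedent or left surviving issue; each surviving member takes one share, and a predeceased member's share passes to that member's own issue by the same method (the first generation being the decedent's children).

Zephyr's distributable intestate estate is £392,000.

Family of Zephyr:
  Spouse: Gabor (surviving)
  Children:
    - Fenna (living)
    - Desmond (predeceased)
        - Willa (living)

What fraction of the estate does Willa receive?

Willa receives 3/8 of the estate.

Gabor takes one-quarter of £392,000 = £98,000. The remaining £294,000 passes to the descendants.
The descendants' portion (£294,000) is divided into 2 shares of £147,000: Fenna takes £147,000; Desmond's £147,000 share passes to Desmond's issue.
Desmond's share (£147,000) passes entirely to Willa.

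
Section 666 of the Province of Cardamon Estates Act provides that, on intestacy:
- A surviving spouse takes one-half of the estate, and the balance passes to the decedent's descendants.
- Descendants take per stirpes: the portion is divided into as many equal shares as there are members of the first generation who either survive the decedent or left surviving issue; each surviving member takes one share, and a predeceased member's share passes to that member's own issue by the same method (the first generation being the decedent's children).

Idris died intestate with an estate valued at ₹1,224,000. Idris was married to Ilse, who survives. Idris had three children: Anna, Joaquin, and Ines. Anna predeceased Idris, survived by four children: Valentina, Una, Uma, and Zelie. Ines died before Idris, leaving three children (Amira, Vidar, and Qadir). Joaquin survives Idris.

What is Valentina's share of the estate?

Ilse takes one-half of ₹1,224,000 = ₹612,000. The remaining ₹612,000 passes to the descendants.
The descendants' portion (₹612,000) is divided into 3 shares of ₹204,000: Joaquin takes ₹204,000; Anna's ₹204,000 share passes to Anna's issue; Ines's ₹204,000 share passes to Ines's issue.
Anna's share (₹204,000) is divided into 4 shares of ₹51,000: Valentina, Una, Uma, and Zelie each take ₹51,000.
Ines's share (₹204,000) is divided into 3 shares of ₹68,000: Amira, Vidar, and Qadir each take ₹68,000.

Valentina receives ₹51,000.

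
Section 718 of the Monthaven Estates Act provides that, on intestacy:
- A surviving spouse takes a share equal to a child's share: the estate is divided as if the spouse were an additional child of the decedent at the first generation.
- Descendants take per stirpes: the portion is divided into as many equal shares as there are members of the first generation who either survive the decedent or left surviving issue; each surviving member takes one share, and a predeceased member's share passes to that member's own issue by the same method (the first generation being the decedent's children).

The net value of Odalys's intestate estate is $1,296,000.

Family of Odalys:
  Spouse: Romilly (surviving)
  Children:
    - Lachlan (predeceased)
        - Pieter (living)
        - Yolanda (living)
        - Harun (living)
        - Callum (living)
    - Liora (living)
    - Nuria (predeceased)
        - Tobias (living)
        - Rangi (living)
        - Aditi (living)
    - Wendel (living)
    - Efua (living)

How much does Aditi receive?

Aditi receives $72,000.

The spouse counts as an additional share at the children's level, so there are 6 primary shares of $216,000. Romilly takes one such share ($216,000).
The children's combined portion ($1,080,000) is divided into 5 shares of $216,000: Liora, Wendel, and Efua each take $216,000; Lachlan's $216,000 share passes to Lachlan's issue; Nuria's $216,000 share passes to Nuria's issue.
Lachlan's share ($216,000) is divided into 4 shares of $54,000: Pieter, Yolanda, Harun, and Callum each take $54,000.
Nuria's share ($216,000) is divided into 3 shares of $72,000: Tobias, Rangi, and Aditi each take $72,000.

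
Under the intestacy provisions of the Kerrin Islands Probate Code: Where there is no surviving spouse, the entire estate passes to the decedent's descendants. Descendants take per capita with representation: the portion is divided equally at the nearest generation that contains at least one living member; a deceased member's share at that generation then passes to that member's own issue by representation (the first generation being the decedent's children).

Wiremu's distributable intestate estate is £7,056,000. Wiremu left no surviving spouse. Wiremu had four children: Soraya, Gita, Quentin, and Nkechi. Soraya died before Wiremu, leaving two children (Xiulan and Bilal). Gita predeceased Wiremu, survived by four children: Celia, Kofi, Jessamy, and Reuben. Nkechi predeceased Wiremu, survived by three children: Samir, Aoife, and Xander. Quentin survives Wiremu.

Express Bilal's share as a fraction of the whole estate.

Bilal receives 1/8 of the estate.

The entire £7,056,000 passes to the descendants.
That amount (£7,056,000) is divided into 4 shares of £1,764,000: Quentin takes £1,764,000; Soraya's £1,764,000 share passes to Soraya's issue; Gita's £1,764,000 share passes to Gita's issue; Nkechi's £1,764,000 share passes to Nkechi's issue.
Soraya's share (£1,764,000) is divided into 2 shares of £882,000: Xiulan and Bilal each take £882,000.
Gita's share (£1,764,000) is divided into 4 shares of £441,000: Celia, Kofi, Jessamy, and Reuben each take £441,000.
Nkechi's share (£1,764,000) is divided into 3 shares of £588,000: Samir, Aoife, and Xander each take £588,000.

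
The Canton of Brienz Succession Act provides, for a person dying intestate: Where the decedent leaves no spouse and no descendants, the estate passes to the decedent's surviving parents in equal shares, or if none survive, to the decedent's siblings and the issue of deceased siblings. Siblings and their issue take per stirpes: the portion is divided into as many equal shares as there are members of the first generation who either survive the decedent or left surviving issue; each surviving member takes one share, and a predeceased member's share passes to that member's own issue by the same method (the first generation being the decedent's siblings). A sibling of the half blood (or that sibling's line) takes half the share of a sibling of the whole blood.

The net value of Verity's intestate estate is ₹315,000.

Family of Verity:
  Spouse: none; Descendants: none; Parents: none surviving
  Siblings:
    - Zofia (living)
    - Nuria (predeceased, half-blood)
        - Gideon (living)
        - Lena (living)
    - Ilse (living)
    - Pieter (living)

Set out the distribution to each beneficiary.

The entire ₹315,000 passes to the siblings and their issue.
Counting each half-blood sibling's line as half a unit, there are 7/2 units in ₹315,000, so one unit is ₹90,000. Whole-blood lines (Zofia, Ilse, and Pieter) take ₹90,000 each; half-blood lines (Nuria) take ₹45,000 each.
Nuria's share (₹45,000) is divided into 2 shares of ₹22,500: Gideon and Lena each take ₹22,500.

Zofia: ₹90,000; Gideon: ₹22,500; Lena: ₹22,500; Ilse: ₹90,000; Pieter: ₹90,000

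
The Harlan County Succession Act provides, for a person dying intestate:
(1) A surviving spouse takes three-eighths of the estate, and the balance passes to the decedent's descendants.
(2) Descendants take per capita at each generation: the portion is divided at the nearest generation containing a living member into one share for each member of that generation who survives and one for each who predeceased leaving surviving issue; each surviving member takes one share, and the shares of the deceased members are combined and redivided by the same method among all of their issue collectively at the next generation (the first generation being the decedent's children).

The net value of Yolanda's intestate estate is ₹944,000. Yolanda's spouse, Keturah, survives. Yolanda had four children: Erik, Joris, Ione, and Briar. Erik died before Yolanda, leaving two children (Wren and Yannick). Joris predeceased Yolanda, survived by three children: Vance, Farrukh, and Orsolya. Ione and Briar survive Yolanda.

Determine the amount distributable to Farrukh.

Keturah takes three-eighths of ₹944,000 = ₹354,000. The remaining ₹590,000 passes to the descendants.
The descendants' portion (₹590,000) is divided at the children's generation into 4 shares of ₹147,500. Ione and Briar each take ₹147,500. The 2 shares of the deceased (Erik and Joris) are combined into a pool of ₹295,000.
That pool (₹295,000) is divided at the grandchildren's generation equally among Wren, Yannick, Vance, Farrukh, and Orsolya: ₹59,000 each.

Farrukh receives ₹59,000.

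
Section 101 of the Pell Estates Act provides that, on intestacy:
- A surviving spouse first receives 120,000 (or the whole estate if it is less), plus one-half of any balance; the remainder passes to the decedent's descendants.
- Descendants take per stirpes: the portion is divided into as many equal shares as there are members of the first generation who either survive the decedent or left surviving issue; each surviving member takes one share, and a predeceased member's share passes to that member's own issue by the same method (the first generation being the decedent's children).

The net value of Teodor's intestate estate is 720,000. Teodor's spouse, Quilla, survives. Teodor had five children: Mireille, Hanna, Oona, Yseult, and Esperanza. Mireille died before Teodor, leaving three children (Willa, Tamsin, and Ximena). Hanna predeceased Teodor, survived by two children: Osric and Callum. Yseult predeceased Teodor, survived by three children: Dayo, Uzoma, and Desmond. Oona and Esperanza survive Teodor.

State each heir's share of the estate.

Quilla first takes 120,000, leaving a balance of 600,000. Quilla then takes one-half of the balance (300,000), for a total of 420,000. The remaining 300,000 passes to the descendants.
The descendants' portion (300,000) is divided into 5 shares of 60,000: Oona and Esperanza each take 60,000; Mireille's 60,000 share passes to Mireille's issue; Hanna's 60,000 share passes to Hanna's issue; Yseult's 60,000 share passes to Yseult's issue.
Mireille's share (60,000) is divided into 3 shares of 20,000: Willa, Tamsin, and Ximena each take 20,000.
Hanna's share (60,000) is divided into 2 shares of 30,000: Osric and Callum each take 30,000.
Yseult's share (60,000) is divided into 3 shares of 20,000: Dayo, Uzoma, and Desmond each take 20,000.

Quilla: 420,000; Willa: 20,000; Tamsin: 20,000; Ximena: 20,000; Osric: 30,000; Callum: 30,000; Oona: 60,000; Dayo: 20,000; Uzoma: 20,000; Desmond: 20,000; Esperanza: 60,000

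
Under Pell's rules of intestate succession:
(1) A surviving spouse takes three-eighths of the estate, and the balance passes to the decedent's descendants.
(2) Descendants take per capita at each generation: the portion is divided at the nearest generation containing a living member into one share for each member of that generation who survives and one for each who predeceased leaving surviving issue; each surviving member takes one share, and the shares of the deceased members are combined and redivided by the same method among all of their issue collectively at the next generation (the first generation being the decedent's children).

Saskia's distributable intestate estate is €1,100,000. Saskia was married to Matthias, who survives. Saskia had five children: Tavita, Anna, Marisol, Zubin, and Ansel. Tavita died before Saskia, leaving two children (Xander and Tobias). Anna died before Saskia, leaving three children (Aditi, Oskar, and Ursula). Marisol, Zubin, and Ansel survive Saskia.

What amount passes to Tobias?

Tobias receives €55,000.

Matthias takes three-eighths of €1,100,000 = €412,500. The remaining €687,500 passes to the descendants.
The descendants' portion (€687,500) is divided at the children's generation into 5 shares of €137,500. Marisol, Zubin, and Ansel each take €137,500. The 2 shares of the deceased (Tavita and Anna) are combined into a pool of €275,000.
That pool (€275,000) is divided at the grandchildren's generation equally among Xander, Tobias, Aditi, Oskar, and Ursula: €55,000 each.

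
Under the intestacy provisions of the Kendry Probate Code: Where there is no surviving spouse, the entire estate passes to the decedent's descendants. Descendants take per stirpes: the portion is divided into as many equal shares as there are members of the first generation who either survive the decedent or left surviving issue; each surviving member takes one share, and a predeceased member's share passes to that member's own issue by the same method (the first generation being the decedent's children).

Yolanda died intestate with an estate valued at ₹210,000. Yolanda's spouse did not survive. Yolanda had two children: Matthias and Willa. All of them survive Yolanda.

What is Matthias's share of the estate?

Matthias receives ₹105,000.

The entire ₹210,000 passes to the descendants.
That amount (₹210,000) is divided into 2 shares of ₹105,000: Matthias and Willa each take ₹105,000.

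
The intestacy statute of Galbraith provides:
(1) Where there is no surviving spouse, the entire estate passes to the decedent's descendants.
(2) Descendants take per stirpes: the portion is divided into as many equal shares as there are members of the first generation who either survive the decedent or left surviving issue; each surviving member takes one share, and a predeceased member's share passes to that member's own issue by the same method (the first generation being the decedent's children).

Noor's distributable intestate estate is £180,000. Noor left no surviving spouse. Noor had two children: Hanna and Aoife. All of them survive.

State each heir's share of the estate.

The entire £180,000 passes to the descendants.
That amount (£180,000) is divided into 2 shares of £90,000: Hanna and Aoife each take £90,000.

Hanna: £90,000; Aoife: £90,000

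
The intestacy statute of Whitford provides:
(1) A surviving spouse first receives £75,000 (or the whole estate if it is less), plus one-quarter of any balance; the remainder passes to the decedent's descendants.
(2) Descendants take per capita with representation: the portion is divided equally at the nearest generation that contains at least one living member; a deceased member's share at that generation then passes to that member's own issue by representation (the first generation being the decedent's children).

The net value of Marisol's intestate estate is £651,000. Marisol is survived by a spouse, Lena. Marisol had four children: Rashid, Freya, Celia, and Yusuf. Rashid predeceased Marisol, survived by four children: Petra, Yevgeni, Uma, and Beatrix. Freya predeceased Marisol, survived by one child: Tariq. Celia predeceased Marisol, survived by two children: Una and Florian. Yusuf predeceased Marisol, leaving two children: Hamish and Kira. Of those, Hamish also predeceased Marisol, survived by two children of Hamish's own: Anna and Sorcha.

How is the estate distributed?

Lena: £219,000; Petra: £48,000; Yevgeni: £48,000; Uma: £48,000; Beatrix: £48,000; Tariq: £48,000; Una: £48,000; Florian: £48,000; Anna: £24,000; Sorcha: £24,000; Kira: £48,000

Lena first takes £75,000, leaving a balance of £576,000. Lena then takes one-quarter of the balance (£144,000), for a total of £219,000. The remaining £432,000 passes to the descendants.
No child survives, so the initial division is made at the grandchildren's generation.
The descendants' portion (£432,000) is divided into 9 shares of £48,000: Petra, Yevgeni, Uma, Beatrix, Tariq, Una, Florian, and Kira each take £48,000; Hamish's £48,000 share passes to Hamish's issue.
Hamish's share (£48,000) is divided into 2 shares of £24,000: Anna and Sorcha each take £24,000.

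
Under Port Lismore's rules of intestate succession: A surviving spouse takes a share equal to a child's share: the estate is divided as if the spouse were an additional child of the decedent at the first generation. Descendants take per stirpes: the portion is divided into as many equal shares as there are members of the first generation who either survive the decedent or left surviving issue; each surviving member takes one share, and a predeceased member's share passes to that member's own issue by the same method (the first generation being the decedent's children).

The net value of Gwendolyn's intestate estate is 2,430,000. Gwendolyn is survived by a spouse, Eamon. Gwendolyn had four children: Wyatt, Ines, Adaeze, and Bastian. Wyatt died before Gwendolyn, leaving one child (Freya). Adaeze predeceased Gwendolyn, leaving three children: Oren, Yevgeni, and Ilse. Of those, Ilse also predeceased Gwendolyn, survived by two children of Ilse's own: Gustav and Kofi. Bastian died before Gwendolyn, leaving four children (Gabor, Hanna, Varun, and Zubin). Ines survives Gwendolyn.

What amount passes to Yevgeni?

Yevgeni receives 162,000.

The spouse counts as an additional share at the children's level, so there are 5 primary shares of 486,000. Eamon takes one such share (486,000).
The children's combined portion (1,944,000) is divided into 4 shares of 486,000: Ines takes 486,000; Wyatt's 486,000 share passes to Wyatt's issue; Adaeze's 486,000 share passes to Adaeze's issue; Bastian's 486,000 share passes to Bastian's issue.
Wyatt's share (486,000) passes entirely to Freya.
Adaeze's share (486,000) is divided into 3 shares of 162,000: Oren and Yevgeni each take 162,000; Ilse's 162,000 share passes to Ilse's issue.
Ilse's share (162,000) is divided into 2 shares of 81,000: Gustav and Kofi each take 81,000.
Bastian's share (486,000) is divided into 4 shares of 121,500: Gabor, Hanna, Varun, and Zubin each take 121,500.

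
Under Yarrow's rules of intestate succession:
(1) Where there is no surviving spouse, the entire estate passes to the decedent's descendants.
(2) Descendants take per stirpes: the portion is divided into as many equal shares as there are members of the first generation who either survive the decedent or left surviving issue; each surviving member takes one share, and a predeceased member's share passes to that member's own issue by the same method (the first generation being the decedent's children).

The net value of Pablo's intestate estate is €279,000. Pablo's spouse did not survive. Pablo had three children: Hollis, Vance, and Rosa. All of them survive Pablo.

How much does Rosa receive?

Rosa receives €93,000.

The entire €279,000 passes to the descendants.
That amount (€279,000) is divided into 3 shares of €93,000: Hollis, Vance, and Rosa each take €93,000.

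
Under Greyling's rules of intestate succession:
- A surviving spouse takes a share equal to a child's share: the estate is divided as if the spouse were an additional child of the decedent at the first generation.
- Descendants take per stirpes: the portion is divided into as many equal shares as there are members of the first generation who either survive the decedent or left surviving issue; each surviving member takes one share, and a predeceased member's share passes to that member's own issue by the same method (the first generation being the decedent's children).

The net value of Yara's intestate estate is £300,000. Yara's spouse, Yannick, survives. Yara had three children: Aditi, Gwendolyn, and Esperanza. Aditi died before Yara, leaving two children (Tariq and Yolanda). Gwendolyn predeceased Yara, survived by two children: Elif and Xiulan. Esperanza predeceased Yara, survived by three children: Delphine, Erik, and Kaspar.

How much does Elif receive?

Elif receives £37,500.

The spouse counts as an additional share at the children's level, so there are 4 primary shares of £75,000. Yannick takes one such share (£75,000).
The children's combined portion (£225,000) is divided into 3 shares of £75,000: Aditi's £75,000 share passes to Aditi's issue; Gwendolyn's £75,000 share passes to Gwendolyn's issue; Esperanza's £75,000 share passes to Esperanza's issue.
Aditi's share (£75,000) is divided into 2 shares of £37,500: Tariq and Yolanda each take £37,500.
Gwendolyn's share (£75,000) is divided into 2 shares of £37,500: Elif and Xiulan each take £37,500.
Esperanza's share (£75,000) is divided into 3 shares of £25,000: Delphine, Erik, and Kaspar each take £25,000.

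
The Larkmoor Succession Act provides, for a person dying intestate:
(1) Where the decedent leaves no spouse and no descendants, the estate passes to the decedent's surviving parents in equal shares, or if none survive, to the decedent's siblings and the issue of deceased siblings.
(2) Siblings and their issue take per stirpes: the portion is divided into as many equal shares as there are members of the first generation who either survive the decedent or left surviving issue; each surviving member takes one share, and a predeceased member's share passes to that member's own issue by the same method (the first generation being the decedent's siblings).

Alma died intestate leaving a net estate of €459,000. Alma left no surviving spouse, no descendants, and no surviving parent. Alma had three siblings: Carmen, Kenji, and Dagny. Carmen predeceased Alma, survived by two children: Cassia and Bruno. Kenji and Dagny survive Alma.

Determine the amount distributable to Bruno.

Bruno receives €76,500.

The entire €459,000 passes to the siblings and their issue.
That amount (€459,000) is divided into 3 shares of €153,000: Kenji and Dagny each take €153,000; Carmen's €153,000 share passes to Carmen's issue.
Carmen's share (€153,000) is divided into 2 shares of €76,500: Cassia and Bruno each take €76,500.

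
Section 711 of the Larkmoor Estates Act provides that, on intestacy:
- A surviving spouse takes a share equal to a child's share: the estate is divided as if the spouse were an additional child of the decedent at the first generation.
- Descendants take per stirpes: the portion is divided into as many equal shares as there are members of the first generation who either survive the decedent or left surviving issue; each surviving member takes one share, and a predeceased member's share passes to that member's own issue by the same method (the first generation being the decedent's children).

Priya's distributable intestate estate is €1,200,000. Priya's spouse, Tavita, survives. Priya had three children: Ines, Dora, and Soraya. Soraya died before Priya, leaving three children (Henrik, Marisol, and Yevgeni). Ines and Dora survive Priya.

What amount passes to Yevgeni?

Yevgeni receives €100,000.

The spouse counts as an additional share at the children's level, so there are 4 primary shares of €300,000. Tavita takes one such share (€300,000).
The children's combined portion (€900,000) is divided into 3 shares of €300,000: Ines and Dora each take €300,000; Soraya's €300,000 share passes to Soraya's issue.
Soraya's share (€300,000) is divided into 3 shares of €100,000: Henrik, Marisol, and Yevgeni each take €100,000.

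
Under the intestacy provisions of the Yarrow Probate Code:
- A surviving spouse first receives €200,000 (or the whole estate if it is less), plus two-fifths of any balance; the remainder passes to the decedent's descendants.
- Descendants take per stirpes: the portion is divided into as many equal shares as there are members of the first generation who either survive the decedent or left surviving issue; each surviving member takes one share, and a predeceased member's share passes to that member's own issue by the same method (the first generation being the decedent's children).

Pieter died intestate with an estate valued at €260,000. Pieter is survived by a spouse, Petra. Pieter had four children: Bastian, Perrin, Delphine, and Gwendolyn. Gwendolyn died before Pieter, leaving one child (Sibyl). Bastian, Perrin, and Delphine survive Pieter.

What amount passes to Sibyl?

Petra first takes €200,000, leaving a balance of €60,000. Petra then takes two-fifths of the balance (€24,000), for a total of €224,000. The remaining €36,000 passes to the descendants.
The descendants' portion (€36,000) is divided into 4 shares of €9,000: Bastian, Perrin, and Delphine each take €9,000; Gwendolyn's €9,000 share passes to Gwendolyn's issue.
Gwendolyn's share (€9,000) passes entirely to Sibyl.

Sibyl receives €9,000.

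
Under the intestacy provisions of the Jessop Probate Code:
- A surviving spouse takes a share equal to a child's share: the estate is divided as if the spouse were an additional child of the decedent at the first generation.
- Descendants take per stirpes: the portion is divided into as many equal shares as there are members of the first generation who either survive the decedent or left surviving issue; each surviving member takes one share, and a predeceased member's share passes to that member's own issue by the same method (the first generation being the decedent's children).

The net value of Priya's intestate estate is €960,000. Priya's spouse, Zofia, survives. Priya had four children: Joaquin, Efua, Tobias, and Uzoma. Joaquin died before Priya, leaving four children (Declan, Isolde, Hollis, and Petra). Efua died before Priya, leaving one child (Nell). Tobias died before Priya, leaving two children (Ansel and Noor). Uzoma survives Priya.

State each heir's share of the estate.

The spouse counts as an additional share at the children's level, so there are 5 primary shares of €192,000. Zofia takes one such share (€192,000).
The children's combined portion (€768,000) is divided into 4 shares of €192,000: Uzoma takes €192,000; Joaquin's €192,000 share passes to Joaquin's issue; Efua's €192,000 share passes to Efua's issue; Tobias's €192,000 share passes to Tobias's issue.
Joaquin's share (€192,000) is divided into 4 shares of €48,000: Declan, Isolde, Hollis, and Petra each take €48,000.
Efua's share (€192,000) passes entirely to Nell.
Tobias's share (€192,000) is divided into 2 shares of €96,000: Ansel and Noor each take €96,000.

Zofia: €192,000; Declan: €48,000; Isolde: €48,000; Hollis: €48,000; Petra: €48,000; Nell: €192,000; Ansel: €96,000; Noor: €96,000; Uzoma: €192,000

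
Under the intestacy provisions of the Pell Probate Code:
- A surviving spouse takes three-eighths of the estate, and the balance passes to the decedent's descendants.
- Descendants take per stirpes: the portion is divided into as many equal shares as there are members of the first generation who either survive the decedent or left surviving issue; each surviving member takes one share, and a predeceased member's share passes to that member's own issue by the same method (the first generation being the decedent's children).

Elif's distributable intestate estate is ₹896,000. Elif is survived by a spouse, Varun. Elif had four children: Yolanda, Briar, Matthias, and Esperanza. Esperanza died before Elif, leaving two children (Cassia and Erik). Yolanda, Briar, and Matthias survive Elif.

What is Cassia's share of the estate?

Varun takes three-eighths of ₹896,000 = ₹336,000. The remaining ₹560,000 passes to the descendants.
The descendants' portion (₹560,000) is divided into 4 shares of ₹140,000: Yolanda, Briar, and Matthias each take ₹140,000; Esperanza's ₹140,000 share passes to Esperanza's issue.
Esperanza's share (₹140,000) is divided into 2 shares of ₹70,000: Cassia and Erik each take ₹70,000.

Cassia receives ₹70,000.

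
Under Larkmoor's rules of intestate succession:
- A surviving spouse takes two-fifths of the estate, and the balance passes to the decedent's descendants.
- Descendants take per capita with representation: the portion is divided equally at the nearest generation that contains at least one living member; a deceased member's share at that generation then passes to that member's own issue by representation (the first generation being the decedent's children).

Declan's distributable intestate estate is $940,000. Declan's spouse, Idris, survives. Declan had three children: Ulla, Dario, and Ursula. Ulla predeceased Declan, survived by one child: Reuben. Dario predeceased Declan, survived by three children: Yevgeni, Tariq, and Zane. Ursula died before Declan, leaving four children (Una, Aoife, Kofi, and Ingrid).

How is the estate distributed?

Idris takes two-fifths of $940,000 = $376,000. The remaining $564,000 passes to the descendants.
No child survives, so the initial division is made at the grandchildren's generation.
The descendants' portion ($564,000) is divided into 8 shares of $70,500: Reuben, Yevgeni, Tariq, Zane, Una, Aoife, Kofi, and Ingrid each take $70,500.

Idris: $376,000; Reuben: $70,500; Yevgeni: $70,500; Tariq: $70,500; Zane: $70,500; Una: $70,500; Aoife: $70,500; Kofi: $70,500; Ingrid: $70,500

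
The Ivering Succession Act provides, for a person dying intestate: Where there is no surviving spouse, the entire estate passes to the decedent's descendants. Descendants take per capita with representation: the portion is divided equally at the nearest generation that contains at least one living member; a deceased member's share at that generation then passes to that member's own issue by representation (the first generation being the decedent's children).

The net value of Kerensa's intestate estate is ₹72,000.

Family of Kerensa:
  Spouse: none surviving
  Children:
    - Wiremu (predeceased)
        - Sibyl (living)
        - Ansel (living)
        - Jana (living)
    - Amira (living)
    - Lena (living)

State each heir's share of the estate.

Sibyl: ₹8,000; Ansel: ₹8,000; Jana: ₹8,000; Amira: ₹24,000; Lena: ₹24,000

The entire ₹72,000 passes to the descendants.
That amount (₹72,000) is divided into 3 shares of ₹24,000: Amira and Lena each take ₹24,000; Wiremu's ₹24,000 share passes to Wiremu's issue.
Wiremu's share (₹24,000) is divided into 3 shares of ₹8,000: Sibyl, Ansel, and Jana each take ₹8,000.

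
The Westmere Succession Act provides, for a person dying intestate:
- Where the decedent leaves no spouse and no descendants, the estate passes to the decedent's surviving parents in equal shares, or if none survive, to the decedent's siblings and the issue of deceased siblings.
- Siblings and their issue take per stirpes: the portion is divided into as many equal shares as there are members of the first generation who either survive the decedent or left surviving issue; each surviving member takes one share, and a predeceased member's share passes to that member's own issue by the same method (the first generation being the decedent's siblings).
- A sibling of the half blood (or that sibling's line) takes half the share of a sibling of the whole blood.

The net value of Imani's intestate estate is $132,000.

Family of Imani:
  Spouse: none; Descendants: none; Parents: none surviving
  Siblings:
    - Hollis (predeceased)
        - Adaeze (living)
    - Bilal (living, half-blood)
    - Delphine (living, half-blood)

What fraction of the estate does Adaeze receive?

The entire $132,000 passes to the siblings and their issue.
Counting each half-blood sibling's line as half a unit, there are 2 units in $132,000, so one unit is $66,000. Whole-blood lines (Hollis) take $66,000 each; half-blood lines (Bilal and Delphine) take $33,000 each.
Hollis's share ($66,000) passes entirely to Adaeze.

Adaeze receives 1/2 of the estate.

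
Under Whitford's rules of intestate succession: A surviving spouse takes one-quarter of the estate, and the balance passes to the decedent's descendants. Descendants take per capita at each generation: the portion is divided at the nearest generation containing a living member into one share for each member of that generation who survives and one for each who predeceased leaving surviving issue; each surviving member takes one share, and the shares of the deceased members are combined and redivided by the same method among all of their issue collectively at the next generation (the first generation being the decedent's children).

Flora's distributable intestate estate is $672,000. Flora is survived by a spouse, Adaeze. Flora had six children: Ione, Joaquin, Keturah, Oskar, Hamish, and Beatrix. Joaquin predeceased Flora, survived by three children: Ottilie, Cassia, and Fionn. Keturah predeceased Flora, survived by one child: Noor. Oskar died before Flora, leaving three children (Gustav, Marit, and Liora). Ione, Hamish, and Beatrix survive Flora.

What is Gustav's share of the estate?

Gustav receives $36,000.

Adaeze takes one-quarter of $672,000 = $168,000. The remaining $504,000 passes to the descendants.
The descendants' portion ($504,000) is divided at the children's generation into 6 shares of $84,000. Ione, Hamish, and Beatrix each take $84,000. The 3 shares of the deceased (Joaquin, Keturah, and Oskar) are combined into a pool of $252,000.
That pool ($252,000) is divided at the grandchildren's generation equally among Ottilie, Cassia, Fionn, Noor, Gustav, Marit, and Liora: $36,000 each.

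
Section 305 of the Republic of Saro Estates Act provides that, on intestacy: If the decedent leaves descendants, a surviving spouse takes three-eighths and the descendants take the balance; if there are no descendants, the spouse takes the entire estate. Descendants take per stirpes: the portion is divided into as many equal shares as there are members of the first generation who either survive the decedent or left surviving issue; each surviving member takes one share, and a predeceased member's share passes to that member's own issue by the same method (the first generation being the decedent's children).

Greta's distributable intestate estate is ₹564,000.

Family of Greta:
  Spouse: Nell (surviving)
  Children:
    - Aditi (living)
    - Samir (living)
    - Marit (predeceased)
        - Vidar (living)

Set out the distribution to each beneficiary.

Nell: ₹211,500; Aditi: ₹117,500; Samir: ₹117,500; Vidar: ₹117,500

Nell takes three-eighths of ₹564,000 = ₹211,500. The remaining ₹352,500 passes to the descendants.
The descendants' portion (₹352,500) is divided into 3 shares of ₹117,500: Aditi and Samir each take ₹117,500; Marit's ₹117,500 share passes to Marit's issue.
Marit's share (₹117,500) passes entirely to Vidar.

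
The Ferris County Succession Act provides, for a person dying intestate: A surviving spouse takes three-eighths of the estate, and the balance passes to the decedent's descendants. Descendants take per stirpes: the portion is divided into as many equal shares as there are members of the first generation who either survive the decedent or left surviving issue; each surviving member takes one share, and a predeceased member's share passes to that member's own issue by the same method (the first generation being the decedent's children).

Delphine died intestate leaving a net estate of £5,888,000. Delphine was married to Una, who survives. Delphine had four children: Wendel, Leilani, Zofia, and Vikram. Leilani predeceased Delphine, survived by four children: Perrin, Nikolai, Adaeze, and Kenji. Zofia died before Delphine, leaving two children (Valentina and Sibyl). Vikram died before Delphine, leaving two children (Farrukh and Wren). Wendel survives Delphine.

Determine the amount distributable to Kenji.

Una takes three-eighths of £5,888,000 = £2,208,000. The remaining £3,680,000 passes to the descendants.
The descendants' portion (£3,680,000) is divided into 4 shares of £920,000: Wendel takes £920,000; Leilani's £920,000 share passes to Leilani's issue; Zofia's £920,000 share passes to Zofia's issue; Vikram's £920,000 share passes to Vikram's issue.
Leilani's share (£920,000) is divided into 4 shares of £230,000: Perrin, Nikolai, Adaeze, and Kenji each take £230,000.
Zofia's share (£920,000) is divided into 2 shares of £460,000: Valentina and Sibyl each take £460,000.
Vikram's share (£920,000) is divided into 2 shares of £460,000: Farrukh and Wren each take £460,000.

Kenji receives £230,000.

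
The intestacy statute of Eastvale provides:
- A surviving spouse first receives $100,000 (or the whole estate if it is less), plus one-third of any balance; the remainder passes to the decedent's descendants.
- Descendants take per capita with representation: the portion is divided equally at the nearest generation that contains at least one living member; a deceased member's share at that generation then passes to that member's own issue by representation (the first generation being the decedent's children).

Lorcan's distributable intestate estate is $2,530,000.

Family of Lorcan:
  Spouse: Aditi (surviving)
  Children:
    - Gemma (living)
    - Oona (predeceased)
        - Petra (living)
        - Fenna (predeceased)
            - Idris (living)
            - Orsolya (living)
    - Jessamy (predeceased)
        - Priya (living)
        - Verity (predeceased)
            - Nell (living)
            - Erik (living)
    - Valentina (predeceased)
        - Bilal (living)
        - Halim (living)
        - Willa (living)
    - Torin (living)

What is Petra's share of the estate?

Aditi first takes $100,000, leaving a balance of $2,430,000. Aditi then takes one-third of the balance ($810,000), for a total of $910,000. The remaining $1,620,000 passes to the descendants.
The descendants' portion ($1,620,000) is divided into 5 shares of $324,000: Gemma and Torin each take $324,000; Oona's $324,000 share passes to Oona's issue; Jessamy's $324,000 share passes to Jessamy's issue; Valentina's $324,000 share passes to Valentina's issue.
Oona's share ($324,000) is divided into 2 shares of $162,000: Petra takes $162,000; Fenna's $162,000 share passes to Fenna's issue.
Fenna's share ($162,000) is divided into 2 shares of $81,000: Idris and Orsolya each take $81,000.
Jessamy's share ($324,000) is divided into 2 shares of $162,000: Priya takes $162,000; Verity's $162,000 share passes to Verity's issue.
Verity's share ($162,000) is divided into 2 shares of $81,000: Nell and Erik each take $81,000.
Valentina's share ($324,000) is divided into 3 shares of $108,000: Bilal, Halim, and Willa each take $108,000.

Petra receives $162,000.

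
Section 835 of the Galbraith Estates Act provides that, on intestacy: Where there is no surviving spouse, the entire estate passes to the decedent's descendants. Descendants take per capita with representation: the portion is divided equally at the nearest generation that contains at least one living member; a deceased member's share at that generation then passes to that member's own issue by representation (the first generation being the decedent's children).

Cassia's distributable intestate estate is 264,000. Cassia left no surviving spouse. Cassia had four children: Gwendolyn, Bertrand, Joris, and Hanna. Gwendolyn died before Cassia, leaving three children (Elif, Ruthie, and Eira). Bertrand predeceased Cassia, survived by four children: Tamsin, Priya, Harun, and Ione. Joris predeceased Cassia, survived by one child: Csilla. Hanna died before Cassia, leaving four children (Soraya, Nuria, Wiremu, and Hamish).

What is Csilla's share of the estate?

Csilla receives 22,000.

The entire 264,000 passes to the descendants.
No child survives, so the initial division is made at the grandchildren's generation.
That amount (264,000) is divided into 12 shares of 22,000: Elif, Ruthie, Eira, Tamsin, Priya, Harun, Ione, Csilla, Soraya, Nuria, Wiremu, and Hamish each take 22,000.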